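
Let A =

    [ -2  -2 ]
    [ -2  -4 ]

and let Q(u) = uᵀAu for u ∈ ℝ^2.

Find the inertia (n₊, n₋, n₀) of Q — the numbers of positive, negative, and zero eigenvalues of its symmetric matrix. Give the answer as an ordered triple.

Symmetric row and column elimination reduces A to a congruent diagonal form with pivots -2, -2.
So there are 2 negative pivots.

(0, 2, 0)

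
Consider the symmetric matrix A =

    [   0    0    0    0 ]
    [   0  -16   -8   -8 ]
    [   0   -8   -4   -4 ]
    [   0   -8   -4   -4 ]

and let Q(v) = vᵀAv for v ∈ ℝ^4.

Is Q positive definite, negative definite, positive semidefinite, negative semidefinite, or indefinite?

Congruent diagonalization of A (simultaneous row and column reduction) yields pivots 0, -16, 0, 0.
That gives 1 negative, 3 zero pivots.
Hence Q is negative semidefinite.

negative semidefinite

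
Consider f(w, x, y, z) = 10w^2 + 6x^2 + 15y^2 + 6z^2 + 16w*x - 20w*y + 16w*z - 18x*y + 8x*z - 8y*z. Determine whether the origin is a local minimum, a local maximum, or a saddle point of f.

The Hessian at the origin is H = [[20, 16, -20, 16], [16, 12, -18, 8], [-20, -18, 30, -8], [16, 8, -8, 12]].
An LDLᵀ factorisation of H has diagonal entries 20, -4/5, 15, 4/3.
So there are 3 positive, 1 negative pivots.
H is indefinite, so the origin is a saddle point.

saddle point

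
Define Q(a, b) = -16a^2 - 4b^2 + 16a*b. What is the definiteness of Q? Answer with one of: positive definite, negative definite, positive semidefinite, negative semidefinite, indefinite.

negative semidefinite

The symmetric matrix of Q is [[-16, 8], [8, -4]].
For the 2×2 matrix [[-16, 8], [8, -4]]: det = -16·-4 − (8)² = 0, trace = -20.
det = 0 so one eigenvalue is zero; the form is semidefinite with the sign of the trace.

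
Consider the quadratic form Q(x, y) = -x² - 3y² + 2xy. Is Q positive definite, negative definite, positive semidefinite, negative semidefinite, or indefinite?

The associated matrix is A = [[-1, 1], [1, -3]].
An LDLᵀ factorisation of A has diagonal entries -1, -2.
That gives 2 negative pivots.
Hence Q is negative definite.

negative definite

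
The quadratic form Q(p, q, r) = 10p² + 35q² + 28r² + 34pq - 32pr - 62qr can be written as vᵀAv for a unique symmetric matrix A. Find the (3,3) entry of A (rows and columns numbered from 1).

The coefficient of r² in Q is 28, and that is exactly A[3,3].

28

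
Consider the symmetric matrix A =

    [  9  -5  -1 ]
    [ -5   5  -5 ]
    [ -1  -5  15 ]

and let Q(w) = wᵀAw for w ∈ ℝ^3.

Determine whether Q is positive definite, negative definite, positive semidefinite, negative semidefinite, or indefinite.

positive definite

An LDLᵀ factorisation of A has diagonal entries 9, 20/9, 1.
Counting signs: 3 positive.
Hence Q is positive definite.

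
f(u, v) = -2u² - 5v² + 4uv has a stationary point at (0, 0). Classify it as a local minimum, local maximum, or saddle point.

The Hessian at the origin is H = [[-4, 4], [4, -10]].
det H = -4·-10 − (4)² = 24 > 0 and H[1,1] = -4 < 0, so H is negative definite.
Therefore the origin is a local maximum.

local maximum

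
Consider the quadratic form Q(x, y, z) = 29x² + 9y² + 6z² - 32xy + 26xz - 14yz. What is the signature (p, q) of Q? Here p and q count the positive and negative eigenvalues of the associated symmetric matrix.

Write A = [[29, -16, 13], [-16, 9, -7], [13, -7, 6]].
Row-reducing A symmetrically gives the diagonal entries 29, 5/29, 0.
So there are 2 positive, 1 zero pivots.

(2, 0)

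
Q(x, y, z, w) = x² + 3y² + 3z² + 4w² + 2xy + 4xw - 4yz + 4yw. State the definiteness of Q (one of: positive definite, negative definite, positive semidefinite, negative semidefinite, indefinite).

The symmetric matrix is A = [[1, 1, 0, 2], [1, 3, -2, 2], [0, -2, 3, 0], [2, 2, 0, 4]].
Row-reducing A symmetrically gives the diagonal entries 1, 2, 1, 0.
Counting signs: 3 positive, 1 zero.
Hence Q is positive semidefinite.

positive semidefinite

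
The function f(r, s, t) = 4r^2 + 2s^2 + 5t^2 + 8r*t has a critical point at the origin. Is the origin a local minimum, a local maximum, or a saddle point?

The Hessian at the origin is H = [[8, 0, 8], [0, 4, 0], [8, 0, 10]].
Row-reducing H symmetrically gives the diagonal entries 8, 4, 2.
So there are 3 positive pivots.
H is positive definite, so the origin is a strict local minimum.

local minimum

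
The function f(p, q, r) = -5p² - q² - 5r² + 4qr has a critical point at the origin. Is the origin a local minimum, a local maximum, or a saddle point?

The Hessian at the origin is H = [[-10, 0, 0], [0, -2, 4], [0, 4, -10]].
Congruent diagonalization of H (simultaneous row and column reduction) yields pivots -10, -2, -2.
That gives 3 negative pivots.
H is negative definite, so the origin is a strict local maximum.

local maximum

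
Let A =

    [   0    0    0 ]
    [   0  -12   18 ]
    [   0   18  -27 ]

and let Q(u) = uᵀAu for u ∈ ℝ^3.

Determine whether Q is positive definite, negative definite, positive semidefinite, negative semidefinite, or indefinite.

negative semidefinite

Row-reducing A symmetrically gives the diagonal entries 0, -12, 0.
Counting signs: 1 negative, 2 zero.
Hence Q is negative semidefinite.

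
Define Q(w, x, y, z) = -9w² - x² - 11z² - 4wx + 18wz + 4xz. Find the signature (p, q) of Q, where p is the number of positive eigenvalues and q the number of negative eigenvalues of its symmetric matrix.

(0, 3)

Write A = [[-9, -2, 0, 9], [-2, -1, 0, 2], [0, 0, 0, 0], [9, 2, 0, -11]].
Applying the same elementary operations to the rows and columns of A produces a congruent diagonal matrix with entries -9, -5/9, 0, -2.
So there are 3 negative, 1 zero pivots.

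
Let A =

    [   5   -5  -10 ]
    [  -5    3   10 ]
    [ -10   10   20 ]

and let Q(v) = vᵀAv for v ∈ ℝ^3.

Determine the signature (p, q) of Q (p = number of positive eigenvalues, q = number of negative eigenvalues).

Congruent diagonalization of A (simultaneous row and column reduction) yields pivots 5, -2, 0.
So there are 1 positive, 1 negative, 1 zero pivots.

(1, 1)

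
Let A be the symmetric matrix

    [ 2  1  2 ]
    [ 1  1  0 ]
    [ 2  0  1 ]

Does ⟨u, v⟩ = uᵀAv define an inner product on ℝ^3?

no

Symmetric row and column elimination reduces A to a congruent diagonal form with pivots 2, 1/2, -3.
So there are 2 positive, 1 negative pivots.
Hence Q is indefinite.
⟨·,·⟩ is an inner product exactly when A is positive definite.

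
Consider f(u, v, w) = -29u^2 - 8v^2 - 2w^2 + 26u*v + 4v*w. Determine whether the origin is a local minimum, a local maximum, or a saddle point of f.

local maximum

The Hessian at the origin is H = [[-58, 26, 0], [26, -16, 4], [0, 4, -4]].
Applying the same elementary operations to the rows and columns of H produces a congruent diagonal matrix with entries -58, -126/29, -20/63.
Counting signs: 3 negative.
H is negative definite, so the origin is a strict local maximum.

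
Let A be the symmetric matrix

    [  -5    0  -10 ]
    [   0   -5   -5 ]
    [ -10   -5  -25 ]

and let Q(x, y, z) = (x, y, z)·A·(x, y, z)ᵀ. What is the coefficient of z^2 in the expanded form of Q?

The coefficient of z^2 is the diagonal entry A[3,3] = -25.

-25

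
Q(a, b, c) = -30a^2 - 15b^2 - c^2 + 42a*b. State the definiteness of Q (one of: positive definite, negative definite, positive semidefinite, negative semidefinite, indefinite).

negative definite

The associated matrix is A = [[-30, 21, 0], [21, -15, 0], [0, 0, -1]].
Applying the same elementary operations to the rows and columns of A produces a congruent diagonal matrix with entries -30, -3/10, -1.
So there are 3 negative pivots.
Hence Q is negative definite.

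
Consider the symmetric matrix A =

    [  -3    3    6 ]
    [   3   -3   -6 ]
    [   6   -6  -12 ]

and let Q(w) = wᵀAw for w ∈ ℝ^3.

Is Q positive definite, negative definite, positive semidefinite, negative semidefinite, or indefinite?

negative semidefinite

Symmetric row and column elimination reduces A to a congruent diagonal form with pivots -3, 0, 0.
That gives 1 negative, 2 zero pivots.
Hence Q is negative semidefinite.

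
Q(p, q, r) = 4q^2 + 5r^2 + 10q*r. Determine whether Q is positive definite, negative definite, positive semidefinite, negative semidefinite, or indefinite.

The associated matrix is A = [[0, 0, 0], [0, 4, 5], [0, 5, 5]].
Symmetric row and column elimination reduces A to a congruent diagonal form with pivots 0, 4, -5/4.
So there are 1 positive, 1 negative, 1 zero pivots.
Hence Q is indefinite.

indefinite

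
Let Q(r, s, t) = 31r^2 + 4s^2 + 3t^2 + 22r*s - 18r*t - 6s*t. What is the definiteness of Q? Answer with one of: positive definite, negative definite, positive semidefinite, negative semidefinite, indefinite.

positive semidefinite

Write A = [[31, 11, -9], [11, 4, -3], [-9, -3, 3]].
Symmetric row and column elimination reduces A to a congruent diagonal form with pivots 31, 3/31, 0.
So there are 2 positive, 1 zero pivots.
Hence Q is positive semidefinite.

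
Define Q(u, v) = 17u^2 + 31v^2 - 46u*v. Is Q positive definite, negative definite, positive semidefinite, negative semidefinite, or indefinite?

indefinite

The symmetric matrix of Q is [[17, -23], [-23, 31]].
For the 2×2 matrix [[17, -23], [-23, 31]]: det = 17·31 − (-23)² = -2, trace = 48.
det < 0 so the eigenvalues have opposite signs; the form is indefinite.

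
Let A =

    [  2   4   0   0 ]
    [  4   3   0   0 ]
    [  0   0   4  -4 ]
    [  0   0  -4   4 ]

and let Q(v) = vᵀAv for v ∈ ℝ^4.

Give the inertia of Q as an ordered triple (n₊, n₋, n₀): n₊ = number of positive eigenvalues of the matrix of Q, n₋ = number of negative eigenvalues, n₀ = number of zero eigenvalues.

Congruent diagonalization of A (simultaneous row and column reduction) yields pivots 2, -5, 4, 0.
Counting signs: 2 positive, 1 negative, 1 zero.

(2, 1, 1)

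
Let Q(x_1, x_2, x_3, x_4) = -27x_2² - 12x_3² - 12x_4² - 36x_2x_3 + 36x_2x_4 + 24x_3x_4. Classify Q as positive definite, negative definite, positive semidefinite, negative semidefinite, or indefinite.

Write A = [[0, 0, 0, 0], [0, -27, -18, 18], [0, -18, -12, 12], [0, 18, 12, -12]].
Applying the same elementary operations to the rows and columns of A produces a congruent diagonal matrix with entries 0, -27, 0, 0.
So there are 1 negative, 3 zero pivots.
Hence Q is negative semidefinite.

negative semidefinite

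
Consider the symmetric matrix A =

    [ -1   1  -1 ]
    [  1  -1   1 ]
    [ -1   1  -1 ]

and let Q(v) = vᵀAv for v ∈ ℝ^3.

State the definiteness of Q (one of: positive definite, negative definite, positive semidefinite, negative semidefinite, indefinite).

negative semidefinite

Row-reducing A symmetrically gives the diagonal entries -1, 0, 0.
Counting signs: 1 negative, 2 zero.
Hence Q is negative semidefinite.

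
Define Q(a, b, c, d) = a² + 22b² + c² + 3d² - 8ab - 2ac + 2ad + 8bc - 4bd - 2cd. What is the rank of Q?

The associated matrix is A = [[1, -4, -1, 1], [-4, 22, 4, -2], [-1, 4, 1, -1], [1, -2, -1, 3]].
Symmetric row and column elimination reduces A to a congruent diagonal form with pivots 1, 6, 0, 4/3.
So there are 3 positive, 1 zero pivots.
The rank is the number of nonzero pivots: 3.

3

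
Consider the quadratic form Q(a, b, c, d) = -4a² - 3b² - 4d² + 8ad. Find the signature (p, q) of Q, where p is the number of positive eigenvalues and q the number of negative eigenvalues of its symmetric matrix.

The associated matrix is A = [[-4, 0, 0, 4], [0, -3, 0, 0], [0, 0, 0, 0], [4, 0, 0, -4]].
Congruent diagonalization of A (simultaneous row and column reduction) yields pivots -4, -3, 0, 0.
Counting signs: 2 negative, 2 zero.

(0, 2)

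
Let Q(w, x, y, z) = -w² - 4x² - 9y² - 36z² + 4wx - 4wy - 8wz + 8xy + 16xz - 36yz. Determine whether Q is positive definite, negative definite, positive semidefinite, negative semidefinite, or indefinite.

Write A = [[-1, 2, -2, -4], [2, -4, 4, 8], [-2, 4, -9, -18], [-4, 8, -18, -36]].
Congruent diagonalization of A (simultaneous row and column reduction) yields pivots -1, 0, -5, 0.
So there are 2 negative, 2 zero pivots.
Hence Q is negative semidefinite.

negative semidefinite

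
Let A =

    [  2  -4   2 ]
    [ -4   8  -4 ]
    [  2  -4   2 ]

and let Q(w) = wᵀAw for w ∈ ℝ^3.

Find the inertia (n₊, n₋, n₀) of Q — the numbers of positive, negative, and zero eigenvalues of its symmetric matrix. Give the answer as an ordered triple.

(1, 0, 2)

Symmetric row and column elimination reduces A to a congruent diagonal form with pivots 2, 0, 0.
Counting signs: 1 positive, 2 zero.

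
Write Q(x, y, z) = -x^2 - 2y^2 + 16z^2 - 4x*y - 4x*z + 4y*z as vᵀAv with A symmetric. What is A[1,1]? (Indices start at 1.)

The coefficient of x^2 in Q is -1, and that is exactly A[1,1].

-1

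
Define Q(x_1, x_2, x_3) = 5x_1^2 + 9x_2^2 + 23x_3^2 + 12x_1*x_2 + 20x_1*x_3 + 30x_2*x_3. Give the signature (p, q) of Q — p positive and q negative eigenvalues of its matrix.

Write A = [[5, 6, 10], [6, 9, 15], [10, 15, 23]].
Congruent diagonalization of A (simultaneous row and column reduction) yields pivots 5, 9/5, -2.
That gives 2 positive, 1 negative pivots.

(2, 1)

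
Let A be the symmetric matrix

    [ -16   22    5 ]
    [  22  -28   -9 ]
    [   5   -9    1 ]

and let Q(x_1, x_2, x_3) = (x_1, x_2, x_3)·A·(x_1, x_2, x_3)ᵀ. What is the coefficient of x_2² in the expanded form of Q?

The coefficient of x_2² is the diagonal entry A[2,2] = -28.

-28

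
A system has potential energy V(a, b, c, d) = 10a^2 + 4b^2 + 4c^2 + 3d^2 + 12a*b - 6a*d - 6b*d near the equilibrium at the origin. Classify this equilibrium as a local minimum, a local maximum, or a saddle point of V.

saddle point

The Hessian at the origin is H = [[20, 12, 0, -6], [12, 8, 0, -6], [0, 0, 8, 0], [-6, -6, 0, 6]].
An LDLᵀ factorisation of H has diagonal entries 20, 4/5, 8, -3.
That gives 3 positive, 1 negative pivots.
H is indefinite, so the origin is a saddle point.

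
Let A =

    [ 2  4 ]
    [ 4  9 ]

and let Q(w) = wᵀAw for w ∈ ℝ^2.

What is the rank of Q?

Congruent diagonalization of A (simultaneous row and column reduction) yields pivots 2, 1.
That gives 2 positive pivots.
The rank is the number of nonzero pivots: 2.

2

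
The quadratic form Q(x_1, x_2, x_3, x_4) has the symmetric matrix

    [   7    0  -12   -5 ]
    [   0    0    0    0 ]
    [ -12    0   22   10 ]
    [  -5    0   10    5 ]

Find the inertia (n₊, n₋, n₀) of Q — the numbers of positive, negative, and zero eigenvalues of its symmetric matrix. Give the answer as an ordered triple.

(2, 0, 2)

Applying the same elementary operations to the rows and columns of A produces a congruent diagonal matrix with entries 7, 0, 10/7, 0.
Counting signs: 2 positive, 2 zero.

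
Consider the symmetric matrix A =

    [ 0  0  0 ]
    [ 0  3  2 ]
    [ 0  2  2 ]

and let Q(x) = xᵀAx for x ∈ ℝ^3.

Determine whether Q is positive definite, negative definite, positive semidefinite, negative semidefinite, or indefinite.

positive semidefinite

Applying the same elementary operations to the rows and columns of A produces a congruent diagonal matrix with entries 0, 3, 2/3.
Counting signs: 2 positive, 1 zero.
Hence Q is positive semidefinite.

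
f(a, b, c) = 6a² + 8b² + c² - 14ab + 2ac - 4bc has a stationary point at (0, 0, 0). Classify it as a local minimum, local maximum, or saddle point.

The Hessian at the origin is H = [[12, -14, 2], [-14, 16, -4], [2, -4, 2]].
An LDLᵀ factorisation of H has diagonal entries 12, -1/3, 10.
Counting signs: 2 positive, 1 negative.
H is indefinite, so the origin is a saddle point.

saddle point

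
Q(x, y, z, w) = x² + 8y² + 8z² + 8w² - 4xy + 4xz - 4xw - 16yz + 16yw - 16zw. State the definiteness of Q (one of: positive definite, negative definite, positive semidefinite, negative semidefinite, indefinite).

positive semidefinite

The symmetric matrix is A = [[1, -2, 2, -2], [-2, 8, -8, 8], [2, -8, 8, -8], [-2, 8, -8, 8]].
Row-reducing A symmetrically gives the diagonal entries 1, 4, 0, 0.
So there are 2 positive, 2 zero pivots.
Hence Q is positive semidefinite.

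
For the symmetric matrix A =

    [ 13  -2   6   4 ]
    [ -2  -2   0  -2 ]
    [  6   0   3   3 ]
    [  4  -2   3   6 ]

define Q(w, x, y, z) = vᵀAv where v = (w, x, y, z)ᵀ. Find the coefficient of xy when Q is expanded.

The coefficient of xy is A[2,3] + A[3,2] = 2·0 = 0.

0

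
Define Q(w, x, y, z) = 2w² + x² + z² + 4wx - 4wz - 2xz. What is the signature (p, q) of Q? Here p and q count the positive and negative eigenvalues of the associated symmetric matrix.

The symmetric matrix is A = [[2, 2, 0, -2], [2, 1, 0, -1], [0, 0, 0, 0], [-2, -1, 0, 1]].
Congruent diagonalization of A (simultaneous row and column reduction) yields pivots 2, -1, 0, 0.
That gives 1 positive, 1 negative, 2 zero pivots.

(1, 1)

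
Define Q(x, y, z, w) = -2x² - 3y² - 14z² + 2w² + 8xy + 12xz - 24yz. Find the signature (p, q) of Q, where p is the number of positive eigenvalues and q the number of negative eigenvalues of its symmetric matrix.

Write A = [[-2, 4, 6, 0], [4, -3, -12, 0], [6, -12, -14, 0], [0, 0, 0, 2]].
Symmetric row and column elimination reduces A to a congruent diagonal form with pivots -2, 5, 4, 2.
That gives 3 positive, 1 negative pivots.

(3, 1)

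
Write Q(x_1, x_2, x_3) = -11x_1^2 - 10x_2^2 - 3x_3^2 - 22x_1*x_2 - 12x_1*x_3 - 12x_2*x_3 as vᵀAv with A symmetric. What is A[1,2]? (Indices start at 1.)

The coefficient of x_1·x_2 in Q is -22. For a symmetric A this equals A[1,2] + A[2,1] = 2·A[1,2].
So A[1,2] = -22/2 = -11.

-11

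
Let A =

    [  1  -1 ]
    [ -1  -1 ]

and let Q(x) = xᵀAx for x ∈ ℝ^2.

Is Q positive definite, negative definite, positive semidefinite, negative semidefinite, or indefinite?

Congruent diagonalization of A (simultaneous row and column reduction) yields pivots 1, -2.
So there are 1 positive, 1 negative pivots.
Hence Q is indefinite.

indefinite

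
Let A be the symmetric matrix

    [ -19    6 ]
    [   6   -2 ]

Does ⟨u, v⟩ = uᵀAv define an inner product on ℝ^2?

no

Applying the same elementary operations to the rows and columns of A produces a congruent diagonal matrix with entries -19, -2/19.
Counting signs: 2 negative.
Hence Q is negative definite.
⟨·,·⟩ is an inner product exactly when A is positive definite.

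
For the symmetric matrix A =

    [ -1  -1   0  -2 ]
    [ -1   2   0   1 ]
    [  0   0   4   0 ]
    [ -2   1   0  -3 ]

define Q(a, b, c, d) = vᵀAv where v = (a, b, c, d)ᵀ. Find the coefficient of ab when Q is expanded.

-2

The coefficient of ab is A[1,2] + A[2,1] = 2·(-1) = -2.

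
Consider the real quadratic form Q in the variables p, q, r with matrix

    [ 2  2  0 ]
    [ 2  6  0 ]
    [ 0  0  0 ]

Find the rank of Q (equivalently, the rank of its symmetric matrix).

Row-reducing A symmetrically gives the diagonal entries 2, 4, 0.
So there are 2 positive, 1 zero pivots.
The rank is the number of nonzero pivots: 2.

2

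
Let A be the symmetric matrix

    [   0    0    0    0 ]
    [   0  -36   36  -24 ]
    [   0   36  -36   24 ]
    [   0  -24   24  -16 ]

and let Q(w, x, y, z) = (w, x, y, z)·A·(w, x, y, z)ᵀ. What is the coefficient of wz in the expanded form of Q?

The coefficient of wz is A[1,4] + A[4,1] = 2·0 = 0.

0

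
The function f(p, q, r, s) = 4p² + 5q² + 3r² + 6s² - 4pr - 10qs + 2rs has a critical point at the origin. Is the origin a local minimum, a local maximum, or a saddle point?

The Hessian at the origin is H = [[8, 0, -4, 0], [0, 10, 0, -10], [-4, 0, 6, 2], [0, -10, 2, 12]].
Symmetric row and column elimination reduces H to a congruent diagonal form with pivots 8, 10, 4, 1.
That gives 4 positive pivots.
H is positive definite, so the origin is a strict local minimum.

local minimum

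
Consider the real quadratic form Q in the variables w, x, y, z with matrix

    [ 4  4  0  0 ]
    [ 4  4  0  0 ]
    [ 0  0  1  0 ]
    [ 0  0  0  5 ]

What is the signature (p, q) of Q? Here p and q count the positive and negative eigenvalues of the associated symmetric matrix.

Row-reducing A symmetrically gives the diagonal entries 4, 0, 1, 5.
Counting signs: 3 positive, 1 zero.

(3, 0)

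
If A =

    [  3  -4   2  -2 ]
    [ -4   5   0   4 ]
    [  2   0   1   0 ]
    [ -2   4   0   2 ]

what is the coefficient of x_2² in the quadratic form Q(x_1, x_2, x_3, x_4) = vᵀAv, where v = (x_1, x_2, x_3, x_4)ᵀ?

The coefficient of x_2² is the diagonal entry A[2,2] = 5.

5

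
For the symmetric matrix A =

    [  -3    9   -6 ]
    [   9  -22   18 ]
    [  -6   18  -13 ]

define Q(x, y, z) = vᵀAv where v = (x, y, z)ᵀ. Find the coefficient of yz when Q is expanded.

The coefficient of yz is A[2,3] + A[3,2] = 2·18 = 36.

36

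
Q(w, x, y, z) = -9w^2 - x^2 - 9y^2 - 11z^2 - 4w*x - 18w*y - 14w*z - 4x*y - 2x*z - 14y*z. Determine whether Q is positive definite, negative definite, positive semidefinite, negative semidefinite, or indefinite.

negative semidefinite

Write A = [[-9, -2, -9, -7], [-2, -1, -2, -1], [-9, -2, -9, -7], [-7, -1, -7, -11]].
Row-reducing A symmetrically gives the diagonal entries -9, -5/9, 0, -5.
Counting signs: 3 negative, 1 zero.
Hence Q is negative semidefinite.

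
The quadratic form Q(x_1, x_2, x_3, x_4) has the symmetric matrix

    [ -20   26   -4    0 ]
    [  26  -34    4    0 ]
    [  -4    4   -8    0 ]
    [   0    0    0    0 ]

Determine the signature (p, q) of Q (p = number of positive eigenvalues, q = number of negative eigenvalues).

(0, 2)

Congruent diagonalization of A (simultaneous row and column reduction) yields pivots -20, -1/5, 0, 0.
That gives 2 negative, 2 zero pivots.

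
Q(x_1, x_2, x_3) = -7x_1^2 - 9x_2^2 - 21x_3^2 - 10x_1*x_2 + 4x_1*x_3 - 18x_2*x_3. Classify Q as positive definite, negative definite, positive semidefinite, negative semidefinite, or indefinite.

negative definite

Write A = [[-7, -5, 2], [-5, -9, -9], [2, -9, -21]].
An LDLᵀ factorisation of A has diagonal entries -7, -38/7, -15/38.
So there are 3 negative pivots.
Hence Q is negative definite.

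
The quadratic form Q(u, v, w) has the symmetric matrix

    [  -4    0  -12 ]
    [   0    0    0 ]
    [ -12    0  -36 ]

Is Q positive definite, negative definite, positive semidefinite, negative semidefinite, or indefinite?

Symmetric row and column elimination reduces A to a congruent diagonal form with pivots -4, 0, 0.
That gives 1 negative, 2 zero pivots.
Hence Q is negative semidefinite.

negative semidefinite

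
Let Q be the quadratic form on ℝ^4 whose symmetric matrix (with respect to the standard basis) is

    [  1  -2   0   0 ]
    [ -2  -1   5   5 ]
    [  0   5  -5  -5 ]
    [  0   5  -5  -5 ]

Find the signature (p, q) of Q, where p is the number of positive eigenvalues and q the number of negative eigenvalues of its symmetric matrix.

Congruent diagonalization of A (simultaneous row and column reduction) yields pivots 1, -5, 0, 0.
So there are 1 positive, 1 negative, 2 zero pivots.

(1, 1)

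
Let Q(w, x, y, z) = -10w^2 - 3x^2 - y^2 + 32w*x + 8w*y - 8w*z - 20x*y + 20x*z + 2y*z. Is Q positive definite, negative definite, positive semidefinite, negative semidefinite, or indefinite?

The associated matrix is A = [[-10, 16, 4, -4], [16, -3, -10, 10], [4, -10, -1, 1], [-4, 10, 1, 0]].
Symmetric row and column elimination reduces A to a congruent diagonal form with pivots -10, 113/5, 3/113, 1.
So there are 3 positive, 1 negative pivots.
Hence Q is indefinite.

indefinite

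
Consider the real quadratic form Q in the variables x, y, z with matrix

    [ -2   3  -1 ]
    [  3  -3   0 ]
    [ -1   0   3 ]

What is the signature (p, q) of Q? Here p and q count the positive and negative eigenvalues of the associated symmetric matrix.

An LDLᵀ factorisation of A has diagonal entries -2, 3/2, 2.
Counting signs: 2 positive, 1 negative.

(2, 1)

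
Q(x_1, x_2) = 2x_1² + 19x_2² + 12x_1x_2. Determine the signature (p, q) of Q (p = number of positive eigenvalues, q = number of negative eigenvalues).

(2, 0)

Write A = [[2, 6], [6, 19]].
Row-reducing A symmetrically gives the diagonal entries 2, 1.
That gives 2 positive pivots.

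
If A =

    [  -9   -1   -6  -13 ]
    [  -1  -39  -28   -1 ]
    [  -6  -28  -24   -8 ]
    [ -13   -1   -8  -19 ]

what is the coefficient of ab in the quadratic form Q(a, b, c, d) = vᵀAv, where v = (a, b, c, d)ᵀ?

The coefficient of ab is A[1,2] + A[2,1] = 2·(-1) = -2.

-2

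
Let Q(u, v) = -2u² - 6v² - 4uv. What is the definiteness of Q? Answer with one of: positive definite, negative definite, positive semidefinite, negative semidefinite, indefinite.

negative definite

The associated matrix is A = [[-2, -2], [-2, -6]].
Symmetric row and column elimination reduces A to a congruent diagonal form with pivots -2, -4.
So there are 2 negative pivots.
Hence Q is negative definite.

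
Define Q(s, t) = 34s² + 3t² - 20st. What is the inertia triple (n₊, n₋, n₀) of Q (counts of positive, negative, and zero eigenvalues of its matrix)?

(2, 0, 0)

The symmetric matrix is A = [[34, -10], [-10, 3]].
Symmetric row and column elimination reduces A to a congruent diagonal form with pivots 34, 1/17.
Counting signs: 2 positive.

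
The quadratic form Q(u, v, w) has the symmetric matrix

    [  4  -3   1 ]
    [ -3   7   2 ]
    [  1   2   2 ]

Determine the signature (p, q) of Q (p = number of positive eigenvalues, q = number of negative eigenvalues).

(3, 0)

An LDLᵀ factorisation of A has diagonal entries 4, 19/4, 3/19.
That gives 3 positive pivots.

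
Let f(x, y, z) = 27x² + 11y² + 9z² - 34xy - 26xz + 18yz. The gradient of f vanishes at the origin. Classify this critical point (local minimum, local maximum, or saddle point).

local minimum

The Hessian at the origin is H = [[54, -34, -26], [-34, 22, 18], [-26, 18, 18]].
Congruent diagonalization of H (simultaneous row and column reduction) yields pivots 54, 16/27, 1.
So there are 3 positive pivots.
H is positive definite, so the origin is a strict local minimum.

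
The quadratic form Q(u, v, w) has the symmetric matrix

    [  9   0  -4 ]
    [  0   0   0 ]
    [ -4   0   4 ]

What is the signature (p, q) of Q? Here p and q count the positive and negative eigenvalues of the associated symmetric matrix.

(2, 0)

Applying the same elementary operations to the rows and columns of A produces a congruent diagonal matrix with entries 9, 0, 20/9.
So there are 2 positive, 1 zero pivots.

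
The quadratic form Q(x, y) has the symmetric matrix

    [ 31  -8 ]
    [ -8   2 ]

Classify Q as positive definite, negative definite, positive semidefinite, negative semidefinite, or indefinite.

indefinite

Congruent diagonalization of A (simultaneous row and column reduction) yields pivots 31, -2/31.
So there are 1 positive, 1 negative pivots.
Hence Q is indefinite.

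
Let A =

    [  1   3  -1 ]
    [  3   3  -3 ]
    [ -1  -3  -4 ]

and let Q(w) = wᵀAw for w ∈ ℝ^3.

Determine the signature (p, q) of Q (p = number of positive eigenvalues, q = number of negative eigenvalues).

(1, 2)

Symmetric row and column elimination reduces A to a congruent diagonal form with pivots 1, -6, -5.
Counting signs: 1 positive, 2 negative.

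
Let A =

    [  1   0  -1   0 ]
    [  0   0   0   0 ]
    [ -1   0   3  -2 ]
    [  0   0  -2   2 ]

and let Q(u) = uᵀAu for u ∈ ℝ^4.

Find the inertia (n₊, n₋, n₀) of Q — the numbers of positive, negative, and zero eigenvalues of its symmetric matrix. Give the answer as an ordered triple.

(2, 0, 2)

Row-reducing A symmetrically gives the diagonal entries 1, 0, 2, 0.
That gives 2 positive, 2 zero pivots.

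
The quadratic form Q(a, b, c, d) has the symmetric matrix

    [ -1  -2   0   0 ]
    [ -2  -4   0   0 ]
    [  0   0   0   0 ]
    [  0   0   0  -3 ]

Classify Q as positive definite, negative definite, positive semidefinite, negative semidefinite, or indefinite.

Row-reducing A symmetrically gives the diagonal entries -1, 0, 0, -3.
Counting signs: 2 negative, 2 zero.
Hence Q is negative semidefinite.

negative semidefinite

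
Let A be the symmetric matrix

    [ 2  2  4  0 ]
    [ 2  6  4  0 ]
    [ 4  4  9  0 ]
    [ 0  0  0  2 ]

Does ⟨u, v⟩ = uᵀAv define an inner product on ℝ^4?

yes

Row-reducing A symmetrically gives the diagonal entries 2, 4, 1, 2.
Counting signs: 4 positive.
Hence Q is positive definite.
⟨·,·⟩ is an inner product exactly when A is positive definite.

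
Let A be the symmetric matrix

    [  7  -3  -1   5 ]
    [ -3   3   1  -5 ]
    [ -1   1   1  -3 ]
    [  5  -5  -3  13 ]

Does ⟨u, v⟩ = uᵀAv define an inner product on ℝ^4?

yes

Leading principal minors: Δ_1 = 7, Δ_2 = 12, Δ_3 = 8, Δ_4 = 16.
All leading principal minors are positive, so by Sylvester's criterion Q is positive definite.
⟨·,·⟩ is an inner product exactly when A is positive definite.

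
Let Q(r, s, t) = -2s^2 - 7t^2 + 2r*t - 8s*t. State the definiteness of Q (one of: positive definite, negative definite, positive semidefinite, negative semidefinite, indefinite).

The symmetric matrix is A = [[0, 0, 1], [0, -2, -4], [1, -4, -7]].
A is congruent to a diagonal matrix with 1 positive, 2 negative and 0 zero entries, so Q is indefinite.

indefinite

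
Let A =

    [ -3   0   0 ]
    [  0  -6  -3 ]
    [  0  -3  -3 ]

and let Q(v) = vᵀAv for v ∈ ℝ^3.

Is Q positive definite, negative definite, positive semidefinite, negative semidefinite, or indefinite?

Leading principal minors: Δ_1 = -3, Δ_2 = 18, Δ_3 = -27.
The signs alternate starting with Δ_1 < 0, so by Sylvester's criterion Q is negative definite.

negative definite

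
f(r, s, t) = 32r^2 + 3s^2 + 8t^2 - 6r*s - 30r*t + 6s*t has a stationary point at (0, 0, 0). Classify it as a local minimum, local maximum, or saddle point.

local minimum

The Hessian at the origin is H = [[64, -6, -30], [-6, 6, 6], [-30, 6, 16]].
Row-reducing H symmetrically gives the diagonal entries 64, 87/16, 2/29.
So there are 3 positive pivots.
H is positive definite, so the origin is a strict local minimum.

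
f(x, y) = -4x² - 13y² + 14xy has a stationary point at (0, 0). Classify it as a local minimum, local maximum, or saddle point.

local maximum

The Hessian at the origin is H = [[-8, 14], [14, -26]].
det H = -8·-26 − (14)² = 12 > 0 and H[1,1] = -8 < 0, so H is negative definite.
Therefore the origin is a local maximum.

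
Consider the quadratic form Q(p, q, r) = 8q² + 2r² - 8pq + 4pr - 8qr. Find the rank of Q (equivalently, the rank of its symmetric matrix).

The symmetric matrix is A = [[0, -4, 2], [-4, 8, -4], [2, -4, 2]].
Row reduction of A gives 2 nonzero rows, so rank A = 2.

2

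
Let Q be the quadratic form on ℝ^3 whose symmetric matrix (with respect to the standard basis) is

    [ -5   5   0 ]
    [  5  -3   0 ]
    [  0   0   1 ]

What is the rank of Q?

Symmetric row and column elimination reduces A to a congruent diagonal form with pivots -5, 2, 1.
So there are 2 positive, 1 negative pivots.
The rank is the number of nonzero pivots: 3.

3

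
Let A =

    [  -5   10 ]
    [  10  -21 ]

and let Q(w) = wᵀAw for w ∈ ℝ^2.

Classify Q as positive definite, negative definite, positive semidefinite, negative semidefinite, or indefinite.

Leading principal minors: Δ_1 = -5, Δ_2 = 5.
The signs alternate starting with Δ_1 < 0, so by Sylvester's criterion Q is negative definite.

negative definite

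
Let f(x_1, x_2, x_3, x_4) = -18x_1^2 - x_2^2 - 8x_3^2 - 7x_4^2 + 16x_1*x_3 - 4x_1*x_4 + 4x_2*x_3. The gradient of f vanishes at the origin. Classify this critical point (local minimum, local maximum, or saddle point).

local maximum

The Hessian at the origin is H = [[-36, 0, 16, -4], [0, -2, 4, 0], [16, 4, -16, 0], [-4, 0, 0, -14]].
Symmetric row and column elimination reduces H to a congruent diagonal form with pivots -36, -2, -8/9, -10.
That gives 4 negative pivots.
H is negative definite, so the origin is a strict local maximum.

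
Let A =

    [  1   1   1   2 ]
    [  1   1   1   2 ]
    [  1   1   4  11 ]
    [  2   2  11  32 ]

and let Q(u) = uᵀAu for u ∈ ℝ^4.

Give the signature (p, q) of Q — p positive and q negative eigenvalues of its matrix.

Row-reducing A symmetrically gives the diagonal entries 1, 0, 3, 1.
That gives 3 positive, 1 zero pivots.

(3, 0)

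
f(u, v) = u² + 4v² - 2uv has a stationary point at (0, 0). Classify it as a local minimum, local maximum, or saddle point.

local minimum

The Hessian at the origin is H = [[2, -2], [-2, 8]].
det H = 2·8 − (-2)² = 12 > 0 and H[1,1] = 2 > 0, so H is positive definite.
Therefore the origin is a local minimum.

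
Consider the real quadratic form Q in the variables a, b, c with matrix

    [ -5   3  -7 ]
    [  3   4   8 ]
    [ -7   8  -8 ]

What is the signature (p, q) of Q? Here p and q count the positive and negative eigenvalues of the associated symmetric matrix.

(1, 2)

Row-reducing A symmetrically gives the diagonal entries -5, 29/5, -20/29.
So there are 1 positive, 2 negative pivots.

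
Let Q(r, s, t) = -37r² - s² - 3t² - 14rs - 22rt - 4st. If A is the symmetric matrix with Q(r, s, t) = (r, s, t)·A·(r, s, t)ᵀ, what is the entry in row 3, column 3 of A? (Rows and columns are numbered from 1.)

The coefficient of t² in Q is -3, and that is exactly A[3,3].

-3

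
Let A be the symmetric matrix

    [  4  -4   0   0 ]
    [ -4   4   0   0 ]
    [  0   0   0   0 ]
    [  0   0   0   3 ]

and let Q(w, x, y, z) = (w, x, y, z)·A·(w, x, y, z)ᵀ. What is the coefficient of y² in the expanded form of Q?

0

The coefficient of y² is the diagonal entry A[3,3] = 0.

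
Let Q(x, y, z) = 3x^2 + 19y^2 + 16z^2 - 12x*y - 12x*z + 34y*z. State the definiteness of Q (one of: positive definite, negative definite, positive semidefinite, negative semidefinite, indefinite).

positive definite

The associated matrix is A = [[3, -6, -6], [-6, 19, 17], [-6, 17, 16]].
Congruent diagonalization of A (simultaneous row and column reduction) yields pivots 3, 7, 3/7.
So there are 3 positive pivots.
Hence Q is positive definite.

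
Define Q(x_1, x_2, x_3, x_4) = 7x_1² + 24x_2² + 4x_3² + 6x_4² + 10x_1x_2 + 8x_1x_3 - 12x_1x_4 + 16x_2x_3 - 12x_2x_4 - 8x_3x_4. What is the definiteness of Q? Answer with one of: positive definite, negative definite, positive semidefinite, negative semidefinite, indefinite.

positive definite

The symmetric matrix is A = [[7, 5, 4, -6], [5, 24, 8, -6], [4, 8, 4, -4], [-6, -6, -4, 6]].
Symmetric row and column elimination reduces A to a congruent diagonal form with pivots 7, 143/7, 60/143, 2/3.
Counting signs: 4 positive.
Hence Q is positive definite.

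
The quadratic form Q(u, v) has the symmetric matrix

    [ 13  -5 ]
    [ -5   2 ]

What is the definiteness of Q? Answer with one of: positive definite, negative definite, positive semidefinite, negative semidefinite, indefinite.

Leading principal minors: Δ_1 = 13, Δ_2 = 1.
All leading principal minors are positive, so by Sylvester's criterion Q is positive definite.

positive definite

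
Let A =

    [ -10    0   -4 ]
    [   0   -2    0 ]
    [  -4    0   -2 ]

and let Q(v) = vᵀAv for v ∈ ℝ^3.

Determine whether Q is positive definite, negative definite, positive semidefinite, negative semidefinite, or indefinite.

An LDLᵀ factorisation of A has diagonal entries -10, -2, -2/5.
That gives 3 negative pivots.
Hence Q is negative definite.

negative definite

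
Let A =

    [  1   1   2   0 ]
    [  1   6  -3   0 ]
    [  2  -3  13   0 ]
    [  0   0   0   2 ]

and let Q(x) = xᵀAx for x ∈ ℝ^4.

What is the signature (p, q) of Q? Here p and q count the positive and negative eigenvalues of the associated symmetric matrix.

Row-reducing A symmetrically gives the diagonal entries 1, 5, 4, 2.
That gives 4 positive pivots.

(4, 0)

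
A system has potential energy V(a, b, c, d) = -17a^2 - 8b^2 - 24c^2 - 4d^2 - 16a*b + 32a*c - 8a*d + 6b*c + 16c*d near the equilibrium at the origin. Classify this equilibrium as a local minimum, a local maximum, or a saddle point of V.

local maximum

The Hessian at the origin is H = [[-34, -16, 32, -8], [-16, -16, 6, 0], [32, 6, -48, 16], [-8, 0, 16, -8]].
Congruent diagonalization of H (simultaneous row and column reduction) yields pivots -34, -144/17, -295/36, -120/59.
Counting signs: 4 negative.
H is negative definite, so the origin is a strict local maximum.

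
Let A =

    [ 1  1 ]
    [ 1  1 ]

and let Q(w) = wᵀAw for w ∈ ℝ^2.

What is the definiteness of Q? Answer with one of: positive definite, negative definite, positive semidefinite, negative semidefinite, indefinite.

positive semidefinite

Row-reducing A symmetrically gives the diagonal entries 1, 0.
So there are 1 positive, 1 zero pivots.
Hence Q is positive semidefinite.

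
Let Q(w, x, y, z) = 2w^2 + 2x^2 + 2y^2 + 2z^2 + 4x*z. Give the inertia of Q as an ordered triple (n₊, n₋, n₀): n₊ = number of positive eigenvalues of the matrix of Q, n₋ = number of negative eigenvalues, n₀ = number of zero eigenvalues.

(3, 0, 1)

Write A = [[2, 0, 0, 0], [0, 2, 0, 2], [0, 0, 2, 0], [0, 2, 0, 2]].
Row-reducing A symmetrically gives the diagonal entries 2, 2, 2, 0.
That gives 3 positive, 1 zero pivots.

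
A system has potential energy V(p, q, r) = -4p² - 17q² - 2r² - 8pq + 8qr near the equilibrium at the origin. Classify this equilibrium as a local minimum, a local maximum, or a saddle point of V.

The Hessian at the origin is H = [[-8, -8, 0], [-8, -34, 8], [0, 8, -4]].
Applying the same elementary operations to the rows and columns of H produces a congruent diagonal matrix with entries -8, -26, -20/13.
Counting signs: 3 negative.
H is negative definite, so the origin is a strict local maximum.

local maximum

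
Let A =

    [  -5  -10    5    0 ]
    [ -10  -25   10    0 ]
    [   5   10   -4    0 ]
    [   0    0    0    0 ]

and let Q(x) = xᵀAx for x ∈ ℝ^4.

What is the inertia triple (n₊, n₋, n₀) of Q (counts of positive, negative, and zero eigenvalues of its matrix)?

Congruent diagonalization of A (simultaneous row and column reduction) yields pivots -5, -5, 1, 0.
So there are 1 positive, 2 negative, 1 zero pivots.

(1, 2, 1)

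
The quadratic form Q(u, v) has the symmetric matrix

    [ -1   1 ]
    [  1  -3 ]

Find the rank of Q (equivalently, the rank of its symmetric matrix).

An LDLᵀ factorisation of A has diagonal entries -1, -2.
That gives 2 negative pivots.
The rank is the number of nonzero pivots: 2.

2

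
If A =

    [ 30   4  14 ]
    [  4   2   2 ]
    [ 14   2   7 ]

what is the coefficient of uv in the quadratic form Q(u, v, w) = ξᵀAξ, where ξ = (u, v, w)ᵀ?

8

The coefficient of uv is A[1,2] + A[2,1] = 2·4 = 8.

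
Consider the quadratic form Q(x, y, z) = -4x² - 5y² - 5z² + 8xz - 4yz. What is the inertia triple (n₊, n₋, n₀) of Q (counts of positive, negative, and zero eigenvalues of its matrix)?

(0, 3, 0)

Write A = [[-4, 0, 4], [0, -5, -2], [4, -2, -5]].
Applying the same elementary operations to the rows and columns of A produces a congruent diagonal matrix with entries -4, -5, -1/5.
So there are 3 negative pivots.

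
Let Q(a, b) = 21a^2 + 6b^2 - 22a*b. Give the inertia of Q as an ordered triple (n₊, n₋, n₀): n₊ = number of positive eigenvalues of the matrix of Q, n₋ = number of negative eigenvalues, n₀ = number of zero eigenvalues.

The symmetric matrix is A = [[21, -11], [-11, 6]].
An LDLᵀ factorisation of A has diagonal entries 21, 5/21.
That gives 2 positive pivots.

(2, 0, 0)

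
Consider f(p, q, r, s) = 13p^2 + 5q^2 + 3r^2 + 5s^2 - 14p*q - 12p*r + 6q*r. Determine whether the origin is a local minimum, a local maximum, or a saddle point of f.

The Hessian at the origin is H = [[26, -14, -12, 0], [-14, 10, 6, 0], [-12, 6, 6, 0], [0, 0, 0, 10]].
Applying the same elementary operations to the rows and columns of H produces a congruent diagonal matrix with entries 26, 32/13, 3/8, 10.
That gives 4 positive pivots.
H is positive definite, so the origin is a strict local minimum.

local minimum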